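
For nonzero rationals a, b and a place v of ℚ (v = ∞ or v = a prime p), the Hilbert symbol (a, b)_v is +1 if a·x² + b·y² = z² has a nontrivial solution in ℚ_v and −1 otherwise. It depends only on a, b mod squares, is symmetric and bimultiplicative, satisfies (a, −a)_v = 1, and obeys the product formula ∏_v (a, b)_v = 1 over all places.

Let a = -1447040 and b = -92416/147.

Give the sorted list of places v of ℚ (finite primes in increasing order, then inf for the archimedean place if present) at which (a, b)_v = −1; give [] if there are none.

[2, 5, 17, inf]

(a, b) ≡ (-22610, -3) mod (ℚ^×)²; places V = {2, 3, 5, 7, 17, 19, ∞}.
(a,b)_19: α=1, u≡11; β=2, v≡17 (mod 19); (11|19)=+1, (17|19)=+1; sign (−1)^0·+1^2·+1^1 = +1.
(a,b)_17: α=1, u≡16; β=0, v≡12 (mod 17); (16|17)=+1, (12|17)=-1; sign (−1)^0·+1^0·-1^1 = -1.
(a,b)_2: α=7, β=8; u≡7, v≡5 (mod 8); ε(u)ε(v)=1·0, αω(v)=7·1, βω(u)=8·0; sum ≡ 1  ⇒  -1.
(a,b)_3: α=0, u≡1; β=-1, v≡2 (mod 3); (1|3)=+1, (2|3)=-1; sign (−1)^0·+1^-1·-1^0 = +1.
(a,b)_∞: sgn(-22610)=−, sgn(-3)=−, so -1.
(a,b)_7: α=1, u≡4; β=-2, v≡4 (mod 7); (4|7)=+1, (4|7)=+1; sign (−1)^0·+1^-2·+1^1 = +1.
(a,b)_5: α=1, u≡2; β=0, v≡2 (mod 5); (2|5)=-1, (2|5)=-1; sign (−1)^0·-1^0·-1^1 = -1.
(-22610, -3 / ℚ) ramifies at {2, 5, 17, ∞}: a division algebra.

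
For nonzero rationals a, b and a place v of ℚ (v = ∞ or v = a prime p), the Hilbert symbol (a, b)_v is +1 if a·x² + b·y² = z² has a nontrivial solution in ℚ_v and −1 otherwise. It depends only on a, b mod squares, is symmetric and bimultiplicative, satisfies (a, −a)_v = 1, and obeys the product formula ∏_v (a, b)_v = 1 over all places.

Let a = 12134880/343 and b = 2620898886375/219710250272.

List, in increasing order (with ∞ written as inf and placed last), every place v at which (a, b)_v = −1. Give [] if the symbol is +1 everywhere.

Mod squares: a ≡ 210, b ≡ 110. Check v ∈ {∞, 2, 3, 5, 7, 11, 41, 43, 47, 53}.
v=5: a=5^1·(≡2), b=5^3·(≡3) mod 5; (2|5)=-1, (3|5)=-1; (−1)^{1·3·2}·(-1)^3·(-1)^1 = +1.
v=2: v_2(a)=5, v_2(b)=-5; units ≡ 1, 7 (mod 8); ε·ε+αω+βω = 0·1+5·0+-5·0 ≡ 0  ⇒  (a,b)_2 = +1.
v=43: a=43^0·(≡21), b=43^-2·(≡23) mod 43; (21|43)=+1, (23|43)=+1; (−1)^{0·-2·21}·(+1)^-2·(+1)^0 = +1.
v=7: a=7^-3·(≡2), b=7^4·(≡6) mod 7; (2|7)=+1, (6|7)=-1; (−1)^{-3·4·3}·(+1)^4·(-1)^-3 = -1.
v=53: a=53^2·(≡35), b=53^0·(≡24) mod 53; (35|53)=-1, (24|53)=+1; (−1)^{2·0·26}·(-1)^0·(+1)^2 = +1.
v=3: a=3^3·(≡1), b=3^8·(≡2) mod 3; (1|3)=+1, (2|3)=-1; (−1)^{3·8·1}·(+1)^8·(-1)^3 = -1.
v=41: a=41^0·(≡21), b=41^-2·(≡29) mod 41; (21|41)=+1, (29|41)=-1; (−1)^{0·-2·20}·(+1)^-2·(-1)^0 = +1.
v=∞: 210 > 0 and 110 > 0  ⇒  (a,b)_∞ = +1.
v=47: a=47^0·(≡30), b=47^-2·(≡24) mod 47; (30|47)=-1, (24|47)=+1; (−1)^{0·-2·23}·(-1)^-2·(+1)^0 = +1.
v=11: a=11^0·(≡5), b=11^3·(≡7) mod 11; (5|11)=+1, (7|11)=-1; (−1)^{0·3·5}·(+1)^3·(-1)^0 = +1.
|Ram(210, 110)| = 2, even; anisotropic at {3, 7}.

[3, 7]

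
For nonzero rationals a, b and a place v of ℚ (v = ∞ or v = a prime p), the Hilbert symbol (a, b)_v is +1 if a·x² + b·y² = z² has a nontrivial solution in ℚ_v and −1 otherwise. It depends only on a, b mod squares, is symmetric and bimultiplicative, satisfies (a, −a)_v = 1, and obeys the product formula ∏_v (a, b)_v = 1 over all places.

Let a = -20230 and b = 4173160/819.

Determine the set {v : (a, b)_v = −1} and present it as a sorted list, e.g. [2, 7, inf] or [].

[2, 5, 7, 13]

(a, b) ≡ (-70, 910) mod (ℚ^×)²; places V = {2, 3, 5, 7, 13, 17, 19, ∞}.
(a,b)_3: α=0, u≡2; β=-2, v≡1 (mod 3); (2|3)=-1, (1|3)=+1; sign (−1)^0·-1^-2·+1^0 = +1.
(a,b)_17: α=2, u≡15; β=2, v≡8 (mod 17); (15|17)=+1, (8|17)=+1; sign (−1)^0·+1^2·+1^2 = +1.
(a,b)_13: α=0, u≡11; β=-1, v≡11 (mod 13); (11|13)=-1, (11|13)=-1; sign (−1)^0·-1^-1·-1^0 = -1.
(a,b)_7: α=1, u≡1; β=-1, v≡1 (mod 7); (1|7)=+1, (1|7)=+1; sign (−1)^1·+1^-1·+1^1 = -1.
(a,b)_5: α=1, u≡4; β=1, v≡3 (mod 5); (4|5)=+1, (3|5)=-1; sign (−1)^0·+1^1·-1^1 = -1.
(a,b)_19: α=0, u≡5; β=2, v≡4 (mod 19); (5|19)=+1, (4|19)=+1; sign (−1)^0·+1^2·+1^0 = +1.
(a,b)_∞: sgn(-70)=−, sgn(910)=+, so +1.
(a,b)_2: α=1, β=3; u≡5, v≡7 (mod 8); ε(u)ε(v)=0·1, αω(v)=1·0, βω(u)=3·1; sum ≡ 1  ⇒  -1.
(-70, 910 / ℚ) ramifies at {2, 5, 7, 13}: a division algebra.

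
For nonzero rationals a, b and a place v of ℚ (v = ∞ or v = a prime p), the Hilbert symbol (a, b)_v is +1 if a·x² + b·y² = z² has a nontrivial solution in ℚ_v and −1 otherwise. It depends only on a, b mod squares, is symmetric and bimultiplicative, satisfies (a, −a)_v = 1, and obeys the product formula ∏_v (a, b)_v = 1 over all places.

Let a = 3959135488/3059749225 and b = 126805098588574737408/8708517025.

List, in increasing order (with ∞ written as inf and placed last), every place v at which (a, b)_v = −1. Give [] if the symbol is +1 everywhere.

(a, b) ≡ (133, 239322993) mod (ℚ^×)²; places V = {2, 3, 5, 7, 11, 13, 19, 23, 29, 31, 37, 43, ∞}.
(a,b)_3: α=0, u≡1; β=1, v≡2 (mod 3); (1|3)=+1, (2|3)=-1; sign (−1)^0·+1^1·-1^0 = +1.
(a,b)_13: α=-2, u≡3; β=-1, v≡11 (mod 13); (3|13)=+1, (11|13)=-1; sign (−1)^0·+1^-1·-1^-2 = +1.
(a,b)_31: α=2, u≡10; β=2, v≡17 (mod 31); (10|31)=+1, (17|31)=-1; sign (−1)^0·+1^2·-1^2 = +1.
(a,b)_7: α=1, u≡3; β=3, v≡3 (mod 7); (3|7)=-1, (3|7)=-1; sign (−1)^1·-1^3·-1^1 = -1.
(a,b)_29: α=0, u≡18; β=1, v≡22 (mod 29); (18|29)=-1, (22|29)=+1; sign (−1)^0·-1^1·+1^0 = -1.
(a,b)_2: α=8, β=10; u≡5, v≡1 (mod 8); ε(u)ε(v)=0·0, αω(v)=8·0, βω(u)=10·1; sum ≡ 0  ⇒  +1.
(a,b)_43: α=0, u≡6; β=1, v≡34 (mod 43); (6|43)=+1, (34|43)=-1; sign (−1)^0·+1^1·-1^0 = +1.
(a,b)_37: α=-2, u≡35; β=-3, v≡26 (mod 37); (35|37)=-1, (26|37)=+1; sign (−1)^0·-1^-3·+1^-2 = -1.
(a,b)_19: α=1, u≡16; β=3, v≡11 (mod 19); (16|19)=+1, (11|19)=+1; sign (−1)^1·+1^3·+1^1 = -1.
(a,b)_11: α=2, u≡9; β=4, v≡7 (mod 11); (9|11)=+1, (7|11)=-1; sign (−1)^0·+1^4·-1^2 = +1.
(a,b)_5: α=-2, u≡2; β=-2, v≡3 (mod 5); (2|5)=-1, (3|5)=-1; sign (−1)^0·-1^-2·-1^-2 = +1.
(a,b)_∞: sgn(133)=+, sgn(239322993)=+, so +1.
(a,b)_23: α=-2, u≡16; β=-2, v≡12 (mod 23); (16|23)=+1, (12|23)=+1; sign (−1)^0·+1^-2·+1^-2 = +1.
|Ram(133, 239322993)| = 4, even; anisotropic at {7, 19, 29, 37}.

[7, 19, 29, 37]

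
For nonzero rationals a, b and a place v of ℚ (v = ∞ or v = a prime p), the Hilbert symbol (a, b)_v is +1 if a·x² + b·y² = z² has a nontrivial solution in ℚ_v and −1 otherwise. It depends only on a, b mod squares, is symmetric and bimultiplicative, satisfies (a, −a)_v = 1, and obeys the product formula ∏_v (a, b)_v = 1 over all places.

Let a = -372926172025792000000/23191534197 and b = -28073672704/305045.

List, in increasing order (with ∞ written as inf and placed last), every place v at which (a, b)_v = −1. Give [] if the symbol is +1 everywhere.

Mod squares: a ≡ -91, b ≡ -5. Check v ∈ {∞, 2, 3, 5, 7, 11, 13, 17, 19, 41}.
v=17: a=17^4·(≡7), b=17^2·(≡11) mod 17; (7|17)=-1, (11|17)=-1; (−1)^{4·2·8}·(-1)^2·(-1)^4 = +1.
v=19: a=19^-4·(≡6), b=19^-2·(≡10) mod 19; (6|19)=+1, (10|19)=-1; (−1)^{-4·-2·9}·(+1)^-2·(-1)^-4 = +1.
v=∞: -91 < 0 and -5 < 0  ⇒  (a,b)_∞ = -1.
v=13: a=13^-3·(≡5), b=13^-2·(≡6) mod 13; (5|13)=-1, (6|13)=-1; (−1)^{-3·-2·6}·(-1)^-2·(-1)^-3 = -1.
v=5: a=5^6·(≡1), b=5^-1·(≡4) mod 5; (1|5)=+1, (4|5)=+1; (−1)^{6·-1·2}·(+1)^-1·(+1)^6 = +1.
v=11: a=11^2·(≡7), b=11^2·(≡6) mod 11; (7|11)=-1, (6|11)=-1; (−1)^{2·2·5}·(-1)^2·(-1)^2 = +1.
v=2: v_2(a)=12, v_2(b)=14; units ≡ 5, 3 (mod 8); ε·ε+αω+βω = 0·1+12·1+14·1 ≡ 0  ⇒  (a,b)_2 = +1.
v=3: a=3^-4·(≡2), b=3^0·(≡1) mod 3; (2|3)=-1, (1|3)=+1; (−1)^{-4·0·1}·(-1)^0·(+1)^-4 = +1.
v=41: a=41^2·(≡32), b=41^0·(≡37) mod 41; (32|41)=+1, (37|41)=+1; (−1)^{2·0·20}·(+1)^0·(+1)^2 = +1.
v=7: a=7^3·(≡1), b=7^2·(≡2) mod 7; (1|7)=+1, (2|7)=+1; (−1)^{3·2·3}·(+1)^2·(+1)^3 = +1.
Ram(-91, -5) = {13, ∞}; no ℚ_13-point on the conic.

[13, inf]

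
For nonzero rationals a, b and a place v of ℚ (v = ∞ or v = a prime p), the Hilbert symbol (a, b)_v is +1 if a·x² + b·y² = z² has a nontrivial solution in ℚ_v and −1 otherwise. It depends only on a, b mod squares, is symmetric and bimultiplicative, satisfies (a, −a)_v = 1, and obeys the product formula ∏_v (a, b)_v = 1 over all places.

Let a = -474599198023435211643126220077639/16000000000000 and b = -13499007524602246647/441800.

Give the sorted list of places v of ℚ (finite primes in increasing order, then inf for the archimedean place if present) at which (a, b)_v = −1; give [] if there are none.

(a, b) ≡ (-8671, -55614) mod (ℚ^×)²; places V = {2, 3, 5, 7, 11, 13, 23, 29, 31, 47, ∞}.
(a,b)_23: α=5, u≡17; β=3, v≡22 (mod 23); (17|23)=-1, (22|23)=-1; sign (−1)^1·-1^3·-1^5 = -1.
(a,b)_13: α=5, u≡1; β=3, v≡3 (mod 13); (1|13)=+1, (3|13)=+1; sign (−1)^0·+1^3·+1^5 = +1.
(a,b)_11: α=6, u≡2; β=4, v≡6 (mod 11); (2|11)=-1, (6|11)=-1; sign (−1)^0·-1^4·-1^6 = +1.
(a,b)_7: α=0, u≡1; β=2, v≡1 (mod 7); (1|7)=+1, (1|7)=+1; sign (−1)^0·+1^2·+1^0 = +1.
(a,b)_3: α=14, u≡2; β=3, v≡2 (mod 3); (2|3)=-1, (2|3)=-1; sign (−1)^0·-1^3·-1^14 = -1.
(a,b)_31: α=2, u≡1; β=1, v≡2 (mod 31); (1|31)=+1, (2|31)=+1; sign (−1)^0·+1^1·+1^2 = +1.
(a,b)_2: α=-16, β=-3; u≡1, v≡1 (mod 8); ε(u)ε(v)=0·0, αω(v)=-16·0, βω(u)=-3·0; sum ≡ 0  ⇒  +1.
(a,b)_5: α=-12, u≡1; β=-2, v≡4 (mod 5); (1|5)=+1, (4|5)=+1; sign (−1)^0·+1^-2·+1^-12 = +1.
(a,b)_29: α=3, u≡6; β=2, v≡8 (mod 29); (6|29)=+1, (8|29)=-1; sign (−1)^0·+1^2·-1^3 = -1.
(a,b)_∞: sgn(-8671)=−, sgn(-55614)=−, so -1.
(a,b)_47: α=0, u≡21; β=-2, v≡12 (mod 47); (21|47)=+1, (12|47)=+1; sign (−1)^0·+1^-2·+1^0 = +1.
(-8671, -55614 / ℚ) ramifies at {3, 23, 29, ∞}: a division algebra.

[3, 23, 29, inf]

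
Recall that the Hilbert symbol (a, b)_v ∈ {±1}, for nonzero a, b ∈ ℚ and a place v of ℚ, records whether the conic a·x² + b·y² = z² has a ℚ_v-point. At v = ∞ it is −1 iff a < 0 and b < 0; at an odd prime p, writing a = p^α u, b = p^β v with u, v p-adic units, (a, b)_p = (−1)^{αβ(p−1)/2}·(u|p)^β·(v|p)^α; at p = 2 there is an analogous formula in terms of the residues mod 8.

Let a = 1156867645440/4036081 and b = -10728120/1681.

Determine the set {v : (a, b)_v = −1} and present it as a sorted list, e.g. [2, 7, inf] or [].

[2, 5]

(a, b) ≡ (390, -30) mod (ℚ^×)²; places V = {2, 3, 5, 7, 13, 23, 37, 41, ∞}.
(a,b)_5: α=1, u≡3; β=1, v≡1 (mod 5); (3|5)=-1, (1|5)=+1; sign (−1)^0·-1^1·+1^1 = -1.
(a,b)_∞: sgn(390)=+, sgn(-30)=−, so +1.
(a,b)_2: α=13, β=3; u≡3, v≡1 (mod 8); ε(u)ε(v)=1·0, αω(v)=13·0, βω(u)=3·1; sum ≡ 1  ⇒  -1.
(a,b)_41: α=-2, u≡2; β=-2, v≡22 (mod 41); (2|41)=+1, (22|41)=-1; sign (−1)^0·+1^-2·-1^-2 = +1.
(a,b)_37: α=2, u≡17; β=0, v≡25 (mod 37); (17|37)=-1, (25|37)=+1; sign (−1)^0·-1^0·+1^2 = +1.
(a,b)_13: α=1, u≡4; β=2, v≡3 (mod 13); (4|13)=+1, (3|13)=+1; sign (−1)^0·+1^2·+1^1 = +1.
(a,b)_7: α=-4, u≡3; β=0, v≡3 (mod 7); (3|7)=-1, (3|7)=-1; sign (−1)^0·-1^0·-1^-4 = +1.
(a,b)_3: α=1, u≡1; β=1, v≡2 (mod 3); (1|3)=+1, (2|3)=-1; sign (−1)^1·+1^1·-1^1 = +1.
(a,b)_23: α=2, u≡14; β=2, v≡3 (mod 23); (14|23)=-1, (3|23)=+1; sign (−1)^0·-1^2·+1^2 = +1.
|Ram(390, -30)| = 2, even; anisotropic at {2, 5}.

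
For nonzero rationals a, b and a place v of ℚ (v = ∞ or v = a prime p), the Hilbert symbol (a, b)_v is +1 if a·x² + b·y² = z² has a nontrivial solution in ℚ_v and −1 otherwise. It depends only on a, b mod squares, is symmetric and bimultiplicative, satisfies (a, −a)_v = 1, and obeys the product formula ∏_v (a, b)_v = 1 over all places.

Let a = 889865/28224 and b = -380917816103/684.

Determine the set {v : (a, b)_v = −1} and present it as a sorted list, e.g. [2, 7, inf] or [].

Mod squares: a ≡ 2465, b ≡ -103037. Check v ∈ {∞, 2, 3, 5, 7, 11, 17, 19, 29}.
v=3: a=3^-2·(≡2), b=3^-2·(≡1) mod 3; (2|3)=-1, (1|3)=+1; (−1)^{-2·-2·1}·(-1)^-2·(+1)^-2 = +1.
v=2: v_2(a)=-6, v_2(b)=-2; units ≡ 1, 3 (mod 8); ε·ε+αω+βω = 0·1+-6·1+-2·0 ≡ 0  ⇒  (a,b)_2 = +1.
v=∞: 2465 > 0 and -103037 < 0  ⇒  (a,b)_∞ = +1.
v=19: a=19^2·(≡10), b=19^-1·(≡16) mod 19; (10|19)=-1, (16|19)=+1; (−1)^{2·-1·9}·(-1)^-1·(+1)^2 = -1.
v=17: a=17^1·(≡9), b=17^5·(≡8) mod 17; (9|17)=+1, (8|17)=+1; (−1)^{1·5·8}·(+1)^5·(+1)^1 = +1.
v=29: a=29^1·(≡17), b=29^3·(≡18) mod 29; (17|29)=-1, (18|29)=-1; (−1)^{1·3·14}·(-1)^3·(-1)^1 = +1.
v=11: a=11^0·(≡1), b=11^1·(≡1) mod 11; (1|11)=+1, (1|11)=+1; (−1)^{0·1·5}·(+1)^1·(+1)^0 = +1.
v=7: a=7^-2·(≡2), b=7^0·(≡3) mod 7; (2|7)=+1, (3|7)=-1; (−1)^{-2·0·3}·(+1)^0·(-1)^-2 = +1.
v=5: a=5^1·(≡2), b=5^0·(≡3) mod 5; (2|5)=-1, (3|5)=-1; (−1)^{1·0·2}·(-1)^0·(-1)^1 = -1.
(2465, -103037 / ℚ) ramifies at {5, 19}: a division algebra.

[5, 19]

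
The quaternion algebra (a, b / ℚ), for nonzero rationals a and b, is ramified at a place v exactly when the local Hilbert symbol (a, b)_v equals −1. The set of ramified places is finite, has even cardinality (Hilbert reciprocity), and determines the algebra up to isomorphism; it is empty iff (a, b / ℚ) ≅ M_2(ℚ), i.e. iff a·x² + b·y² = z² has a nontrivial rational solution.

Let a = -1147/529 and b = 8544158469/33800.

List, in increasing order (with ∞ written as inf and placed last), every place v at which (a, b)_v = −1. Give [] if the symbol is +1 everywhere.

[2, 11]

Mod squares: a ≡ -1147, b ≡ 107338. Check v ∈ {∞, 2, 3, 5, 7, 11, 13, 17, 19, 23, 31, 37, 41}.
v=∞: -1147 < 0 and 107338 > 0  ⇒  (a,b)_∞ = +1.
v=23: a=23^-2·(≡3), b=23^0·(≡5) mod 23; (3|23)=+1, (5|23)=-1; (−1)^{-2·0·11}·(+1)^0·(-1)^-2 = +1.
v=5: a=5^0·(≡2), b=5^-2·(≡2) mod 5; (2|5)=-1, (2|5)=-1; (−1)^{0·-2·2}·(-1)^-2·(-1)^0 = +1.
v=2: v_2(a)=0, v_2(b)=-3; units ≡ 5, 5 (mod 8); ε·ε+αω+βω = 0·0+0·1+-3·1 ≡ 1  ⇒  (a,b)_2 = -1.
v=13: a=13^0·(≡4), b=13^-2·(≡3) mod 13; (4|13)=+1, (3|13)=+1; (−1)^{0·-2·6}·(+1)^-2·(+1)^0 = +1.
v=37: a=37^1·(≡14), b=37^0·(≡27) mod 37; (14|37)=-1, (27|37)=+1; (−1)^{1·0·18}·(-1)^0·(+1)^1 = +1.
v=31: a=31^1·(≡28), b=31^0·(≡19) mod 31; (28|31)=+1, (19|31)=+1; (−1)^{1·0·15}·(+1)^0·(+1)^1 = +1.
v=11: a=11^0·(≡8), b=11^1·(≡4) mod 11; (8|11)=-1, (4|11)=+1; (−1)^{0·1·5}·(-1)^1·(+1)^0 = -1.
v=41: a=41^0·(≡10), b=41^1·(≡26) mod 41; (10|41)=+1, (26|41)=-1; (−1)^{0·1·20}·(+1)^1·(-1)^0 = +1.
v=19: a=19^0·(≡15), b=19^2·(≡5) mod 19; (15|19)=-1, (5|19)=+1; (−1)^{0·2·9}·(-1)^2·(+1)^0 = +1.
v=7: a=7^0·(≡2), b=7^3·(≡4) mod 7; (2|7)=+1, (4|7)=+1; (−1)^{0·3·3}·(+1)^3·(+1)^0 = +1.
v=3: a=3^0·(≡2), b=3^2·(≡1) mod 3; (2|3)=-1, (1|3)=+1; (−1)^{0·2·1}·(-1)^2·(+1)^0 = +1.
v=17: a=17^0·(≡13), b=17^1·(≡5) mod 17; (13|17)=+1, (5|17)=-1; (−1)^{0·1·8}·(+1)^1·(-1)^0 = +1.
Ram(-1147, 107338) = {2, 11}; no ℚ_2-point on the conic.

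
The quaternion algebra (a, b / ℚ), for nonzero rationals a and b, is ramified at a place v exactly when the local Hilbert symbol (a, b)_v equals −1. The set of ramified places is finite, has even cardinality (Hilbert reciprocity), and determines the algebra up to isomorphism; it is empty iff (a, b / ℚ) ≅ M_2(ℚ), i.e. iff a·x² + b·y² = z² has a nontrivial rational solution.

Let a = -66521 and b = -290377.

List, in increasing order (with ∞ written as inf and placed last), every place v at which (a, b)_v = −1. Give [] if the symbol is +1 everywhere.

(a, b) ≡ (-66521, -290377) mod (ℚ^×)²; places V = {2, 7, 13, 17, 19, 29, 31, 43, ∞}.
(a,b)_17: α=1, u≡14; β=1, v≡4 (mod 17); (14|17)=-1, (4|17)=+1; sign (−1)^0·-1^1·+1^1 = -1.
(a,b)_43: α=1, u≡1; β=0, v≡2 (mod 43); (1|43)=+1, (2|43)=-1; sign (−1)^0·+1^0·-1^1 = -1.
(a,b)_2: α=0, β=0; u≡7, v≡7 (mod 8); ε(u)ε(v)=1·1, αω(v)=0·0, βω(u)=0·0; sum ≡ 1  ⇒  -1.
(a,b)_7: α=1, u≡3; β=0, v≡4 (mod 7); (3|7)=-1, (4|7)=+1; sign (−1)^0·-1^0·+1^1 = +1.
(a,b)_19: α=0, u≡17; β=1, v≡12 (mod 19); (17|19)=+1, (12|19)=-1; sign (−1)^0·+1^1·-1^0 = +1.
(a,b)_31: α=0, u≡5; β=1, v≡26 (mod 31); (5|31)=+1, (26|31)=-1; sign (−1)^0·+1^1·-1^0 = +1.
(a,b)_29: α=0, u≡5; β=1, v≡21 (mod 29); (5|29)=+1, (21|29)=-1; sign (−1)^0·+1^1·-1^0 = +1.
(a,b)_13: α=1, u≡5; β=0, v≡4 (mod 13); (5|13)=-1, (4|13)=+1; sign (−1)^0·-1^0·+1^1 = +1.
(a,b)_∞: sgn(-66521)=−, sgn(-290377)=−, so -1.
(-66521, -290377 / ℚ) ramifies at {2, 17, 43, ∞}: a division algebra.

[2, 17, 43, inf]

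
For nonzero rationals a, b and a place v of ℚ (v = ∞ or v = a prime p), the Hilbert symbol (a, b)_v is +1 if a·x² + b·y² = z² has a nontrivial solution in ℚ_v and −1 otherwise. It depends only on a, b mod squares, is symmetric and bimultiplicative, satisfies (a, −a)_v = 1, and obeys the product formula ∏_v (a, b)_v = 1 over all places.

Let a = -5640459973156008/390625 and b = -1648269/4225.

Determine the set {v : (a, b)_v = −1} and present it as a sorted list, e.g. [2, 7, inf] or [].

(a, b) ≡ (-858, -2261) mod (ℚ^×)²; places V = {2, 3, 5, 7, 11, 13, 17, 19, ∞}.
(a,b)_2: α=3, β=0; u≡3, v≡3 (mod 8); ε(u)ε(v)=1·1, αω(v)=3·1, βω(u)=0·1; sum ≡ 0  ⇒  +1.
(a,b)_3: α=9, u≡2; β=6, v≡1 (mod 3); (2|3)=-1, (1|3)=+1; sign (−1)^0·-1^6·+1^9 = +1.
(a,b)_17: α=2, u≡15; β=1, v≡5 (mod 17); (15|17)=+1, (5|17)=-1; sign (−1)^0·+1^1·-1^2 = +1.
(a,b)_19: α=2, u≡9; β=1, v≡14 (mod 19); (9|19)=+1, (14|19)=-1; sign (−1)^0·+1^1·-1^2 = +1.
(a,b)_∞: sgn(-858)=−, sgn(-2261)=−, so -1.
(a,b)_7: α=4, u≡6; β=1, v≡5 (mod 7); (6|7)=-1, (5|7)=-1; sign (−1)^0·-1^1·-1^4 = -1.
(a,b)_13: α=1, u≡4; β=-2, v≡12 (mod 13); (4|13)=+1, (12|13)=+1; sign (−1)^0·+1^-2·+1^1 = +1.
(a,b)_11: α=1, u≡2; β=0, v≡4 (mod 11); (2|11)=-1, (4|11)=+1; sign (−1)^0·-1^0·+1^1 = +1.
(a,b)_5: α=-8, u≡2; β=-2, v≡4 (mod 5); (2|5)=-1, (4|5)=+1; sign (−1)^0·-1^-2·+1^-8 = +1.
Ram(-858, -2261) = {7, ∞}; no ℚ_7-point on the conic.

[7, inf]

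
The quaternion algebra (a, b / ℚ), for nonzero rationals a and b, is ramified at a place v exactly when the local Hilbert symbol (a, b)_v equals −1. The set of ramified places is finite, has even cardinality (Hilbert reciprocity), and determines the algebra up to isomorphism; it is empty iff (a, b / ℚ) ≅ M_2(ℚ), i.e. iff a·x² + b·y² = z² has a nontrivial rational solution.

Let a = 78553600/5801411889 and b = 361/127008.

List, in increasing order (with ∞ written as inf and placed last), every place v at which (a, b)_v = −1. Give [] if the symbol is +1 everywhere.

[]

Mod squares: a ≡ 34, b ≡ 2. Check v ∈ {∞, 2, 3, 5, 7, 13, 17, 19, 31}.
v=5: a=5^2·(≡1), b=5^0·(≡2) mod 5; (1|5)=+1, (2|5)=-1; (−1)^{2·0·2}·(+1)^0·(-1)^2 = +1.
v=3: a=3^-6·(≡1), b=3^-4·(≡2) mod 3; (1|3)=+1, (2|3)=-1; (−1)^{-6·-4·1}·(+1)^-4·(-1)^-6 = +1.
v=7: a=7^-2·(≡3), b=7^-2·(≡2) mod 7; (3|7)=-1, (2|7)=+1; (−1)^{-2·-2·3}·(-1)^-2·(+1)^-2 = +1.
v=13: a=13^-2·(≡7), b=13^0·(≡8) mod 13; (7|13)=-1, (8|13)=-1; (−1)^{-2·0·6}·(-1)^0·(-1)^-2 = +1.
v=19: a=19^2·(≡15), b=19^2·(≡8) mod 19; (15|19)=-1, (8|19)=-1; (−1)^{2·2·9}·(-1)^2·(-1)^2 = +1.
v=2: v_2(a)=9, v_2(b)=-5; units ≡ 1, 1 (mod 8); ε·ε+αω+βω = 0·0+9·0+-5·0 ≡ 0  ⇒  (a,b)_2 = +1.
v=17: a=17^1·(≡2), b=17^0·(≡4) mod 17; (2|17)=+1, (4|17)=+1; (−1)^{1·0·8}·(+1)^0·(+1)^1 = +1.
v=31: a=31^-2·(≡17), b=31^0·(≡20) mod 31; (17|31)=-1, (20|31)=+1; (−1)^{-2·0·15}·(-1)^0·(+1)^-2 = +1.
v=∞: 34 > 0 and 2 > 0  ⇒  (a,b)_∞ = +1.
Ram(a, b) = ∅: the form 34·x² + 2·y² − z² is isotropic over every ℚ_v, so by Hasse–Minkowski it is isotropic over ℚ.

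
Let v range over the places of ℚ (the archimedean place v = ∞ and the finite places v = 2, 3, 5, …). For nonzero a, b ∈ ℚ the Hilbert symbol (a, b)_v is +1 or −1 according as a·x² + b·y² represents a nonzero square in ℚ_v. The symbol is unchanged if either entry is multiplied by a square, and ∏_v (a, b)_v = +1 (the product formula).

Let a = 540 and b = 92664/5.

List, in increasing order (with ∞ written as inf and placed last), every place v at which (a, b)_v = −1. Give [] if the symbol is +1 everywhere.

Mod squares: a ≡ 15, b ≡ 1430. Check v ∈ {∞, 2, 3, 5, 11, 13}.
v=2: v_2(a)=2, v_2(b)=3; units ≡ 7, 3 (mod 8); ε·ε+αω+βω = 1·1+2·1+3·0 ≡ 1  ⇒  (a,b)_2 = -1.
v=13: a=13^0·(≡7), b=13^1·(≡6) mod 13; (7|13)=-1, (6|13)=-1; (−1)^{0·1·6}·(-1)^1·(-1)^0 = -1.
v=5: a=5^1·(≡3), b=5^-1·(≡4) mod 5; (3|5)=-1, (4|5)=+1; (−1)^{1·-1·2}·(-1)^-1·(+1)^1 = -1.
v=∞: 15 > 0 and 1430 > 0  ⇒  (a,b)_∞ = +1.
v=3: a=3^3·(≡2), b=3^4·(≡2) mod 3; (2|3)=-1, (2|3)=-1; (−1)^{3·4·1}·(-1)^4·(-1)^3 = -1.
v=11: a=11^0·(≡1), b=11^1·(≡4) mod 11; (1|11)=+1, (4|11)=+1; (−1)^{0·1·5}·(+1)^1·(+1)^0 = +1.
Ram(15, 1430) = {2, 3, 5, 13}; no ℚ_2-point on the conic.

[2, 3, 5, 13]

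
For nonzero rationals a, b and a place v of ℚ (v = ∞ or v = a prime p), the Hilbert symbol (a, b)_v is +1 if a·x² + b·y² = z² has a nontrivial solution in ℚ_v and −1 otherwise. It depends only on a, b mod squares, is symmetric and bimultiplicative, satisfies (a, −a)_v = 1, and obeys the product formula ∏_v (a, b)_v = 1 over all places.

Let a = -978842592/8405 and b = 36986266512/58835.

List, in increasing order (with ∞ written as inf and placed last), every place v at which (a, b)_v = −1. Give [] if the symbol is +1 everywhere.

(a, b) ≡ (-1190, 595) mod (ℚ^×)²; places V = {2, 3, 5, 7, 13, 17, 23, 41, ∞}.
(a,b)_13: α=4, u≡5; β=4, v≡1 (mod 13); (5|13)=-1, (1|13)=+1; sign (−1)^0·-1^4·+1^4 = +1.
(a,b)_23: α=0, u≡1; β=2, v≡19 (mod 23); (1|23)=+1, (19|23)=-1; sign (−1)^0·+1^2·-1^0 = +1.
(a,b)_3: α=2, u≡1; β=2, v≡1 (mod 3); (1|3)=+1, (1|3)=+1; sign (−1)^0·+1^2·+1^2 = +1.
(a,b)_∞: sgn(-1190)=−, sgn(595)=+, so +1.
(a,b)_41: α=-2, u≡20; β=-2, v≡5 (mod 41); (20|41)=+1, (5|41)=+1; sign (−1)^0·+1^-2·+1^-2 = +1.
(a,b)_7: α=1, u≡5; β=-1, v≡4 (mod 7); (5|7)=-1, (4|7)=+1; sign (−1)^1·-1^-1·+1^1 = +1.
(a,b)_5: α=-1, u≡3; β=-1, v≡1 (mod 5); (3|5)=-1, (1|5)=+1; sign (−1)^0·-1^-1·+1^-1 = -1.
(a,b)_17: α=1, u≡1; β=1, v≡9 (mod 17); (1|17)=+1, (9|17)=+1; sign (−1)^0·+1^1·+1^1 = +1.
(a,b)_2: α=5, β=4; u≡5, v≡3 (mod 8); ε(u)ε(v)=0·1, αω(v)=5·1, βω(u)=4·1; sum ≡ 1  ⇒  -1.
Ram(-1190, 595) = {2, 5}; no ℚ_2-point on the conic.

[2, 5]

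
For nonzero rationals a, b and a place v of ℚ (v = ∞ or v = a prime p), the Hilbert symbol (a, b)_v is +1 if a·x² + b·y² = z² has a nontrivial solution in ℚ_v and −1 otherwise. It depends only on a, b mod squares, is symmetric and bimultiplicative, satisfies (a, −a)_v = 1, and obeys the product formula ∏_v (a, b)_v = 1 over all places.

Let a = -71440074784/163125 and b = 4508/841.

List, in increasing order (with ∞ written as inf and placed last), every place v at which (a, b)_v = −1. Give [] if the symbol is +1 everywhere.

Mod squares: a ≡ -2122394, b ≡ 23. Check v ∈ {∞, 2, 3, 5, 7, 13, 19, 23, 29, 37, 43}.
v=37: a=37^1·(≡12), b=37^0·(≡8) mod 37; (12|37)=+1, (8|37)=-1; (−1)^{1·0·18}·(+1)^0·(-1)^1 = -1.
v=∞: -2122394 < 0 and 23 > 0  ⇒  (a,b)_∞ = +1.
v=23: a=23^1·(≡17), b=23^1·(≡8) mod 23; (17|23)=-1, (8|23)=+1; (−1)^{1·1·11}·(-1)^1·(+1)^1 = +1.
v=7: a=7^0·(≡5), b=7^2·(≡1) mod 7; (5|7)=-1, (1|7)=+1; (−1)^{0·2·3}·(-1)^2·(+1)^0 = +1.
v=29: a=29^-1·(≡18), b=29^-2·(≡13) mod 29; (18|29)=-1, (13|29)=+1; (−1)^{-1·-2·14}·(-1)^-2·(+1)^-1 = +1.
v=5: a=5^-4·(≡1), b=5^0·(≡3) mod 5; (1|5)=+1, (3|5)=-1; (−1)^{-4·0·2}·(+1)^0·(-1)^-4 = +1.
v=13: a=13^2·(≡3), b=13^0·(≡4) mod 13; (3|13)=+1, (4|13)=+1; (−1)^{2·0·6}·(+1)^0·(+1)^2 = +1.
v=2: v_2(a)=5, v_2(b)=2; units ≡ 3, 7 (mod 8); ε·ε+αω+βω = 1·1+5·0+2·1 ≡ 1  ⇒  (a,b)_2 = -1.
v=3: a=3^-2·(≡1), b=3^0·(≡2) mod 3; (1|3)=+1, (2|3)=-1; (−1)^{-2·0·1}·(+1)^0·(-1)^-2 = +1.
v=19: a=19^2·(≡5), b=19^0·(≡1) mod 19; (5|19)=+1, (1|19)=+1; (−1)^{2·0·9}·(+1)^0·(+1)^2 = +1.
v=43: a=43^1·(≡4), b=43^0·(≡23) mod 43; (4|43)=+1, (23|43)=+1; (−1)^{1·0·21}·(+1)^0·(+1)^1 = +1.
(-2122394, 23 / ℚ) ramifies at {2, 37}: a division algebra.

[2, 37]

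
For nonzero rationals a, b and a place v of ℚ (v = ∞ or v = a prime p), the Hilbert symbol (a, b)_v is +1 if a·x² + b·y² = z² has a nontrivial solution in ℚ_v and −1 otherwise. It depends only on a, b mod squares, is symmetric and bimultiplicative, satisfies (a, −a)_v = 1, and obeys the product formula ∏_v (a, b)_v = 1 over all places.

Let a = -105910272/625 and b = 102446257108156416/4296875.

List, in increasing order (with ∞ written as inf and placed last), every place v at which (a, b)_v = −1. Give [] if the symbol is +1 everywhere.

Mod squares: a ≡ -17, b ≡ 154. Check v ∈ {∞, 2, 3, 5, 7, 11, 13, 17}.
v=13: a=13^2·(≡3), b=13^2·(≡6) mod 13; (3|13)=+1, (6|13)=-1; (−1)^{2·2·6}·(+1)^2·(-1)^2 = +1.
v=2: v_2(a)=12, v_2(b)=23; units ≡ 7, 5 (mod 8); ε·ε+αω+βω = 1·0+12·1+23·0 ≡ 0  ⇒  (a,b)_2 = +1.
v=7: a=7^0·(≡4), b=7^3·(≡4) mod 7; (4|7)=+1, (4|7)=+1; (−1)^{0·3·3}·(+1)^3·(+1)^0 = +1.
v=17: a=17^1·(≡15), b=17^2·(≡9) mod 17; (15|17)=+1, (9|17)=+1; (−1)^{1·2·8}·(+1)^2·(+1)^1 = +1.
v=3: a=3^2·(≡1), b=3^6·(≡1) mod 3; (1|3)=+1, (1|3)=+1; (−1)^{2·6·1}·(+1)^6·(+1)^2 = +1.
v=∞: -17 < 0 and 154 > 0  ⇒  (a,b)_∞ = +1.
v=5: a=5^-4·(≡3), b=5^-8·(≡1) mod 5; (3|5)=-1, (1|5)=+1; (−1)^{-4·-8·2}·(-1)^-8·(+1)^-4 = +1.
v=11: a=11^0·(≡3), b=11^-1·(≡1) mod 11; (3|11)=+1, (1|11)=+1; (−1)^{0·-1·5}·(+1)^-1·(+1)^0 = +1.
Ram(a, b) = ∅: the form -17·x² + 154·y² − z² is isotropic over every ℚ_v, so by Hasse–Minkowski it is isotropic over ℚ.

[]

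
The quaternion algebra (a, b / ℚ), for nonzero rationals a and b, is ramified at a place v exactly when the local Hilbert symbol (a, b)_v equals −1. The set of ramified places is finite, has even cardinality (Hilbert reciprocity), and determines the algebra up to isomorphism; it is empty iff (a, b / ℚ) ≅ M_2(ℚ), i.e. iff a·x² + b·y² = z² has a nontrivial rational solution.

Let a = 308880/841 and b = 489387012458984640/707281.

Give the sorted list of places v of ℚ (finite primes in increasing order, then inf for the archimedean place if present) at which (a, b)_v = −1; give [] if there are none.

(a, b) ≡ (2145, 715) mod (ℚ^×)²; places V = {2, 3, 5, 7, 11, 13, 29, ∞}.
(a,b)_7: α=0, u≡5; β=2, v≡1 (mod 7); (5|7)=-1, (1|7)=+1; sign (−1)^0·-1^2·+1^0 = +1.
(a,b)_3: α=3, u≡1; β=6, v≡1 (mod 3); (1|3)=+1, (1|3)=+1; sign (−1)^0·+1^6·+1^3 = +1.
(a,b)_2: α=4, β=6; u≡1, v≡3 (mod 8); ε(u)ε(v)=0·1, αω(v)=4·1, βω(u)=6·0; sum ≡ 0  ⇒  +1.
(a,b)_11: α=1, u≡6; β=7, v≡7 (mod 11); (6|11)=-1, (7|11)=-1; sign (−1)^1·-1^7·-1^1 = -1.
(a,b)_13: α=1, u≡1; β=3, v≡10 (mod 13); (1|13)=+1, (10|13)=+1; sign (−1)^0·+1^3·+1^1 = +1.
(a,b)_5: α=1, u≡1; β=1, v≡3 (mod 5); (1|5)=+1, (3|5)=-1; sign (−1)^0·+1^1·-1^1 = -1.
(a,b)_29: α=-2, u≡1; β=-4, v≡8 (mod 29); (1|29)=+1, (8|29)=-1; sign (−1)^0·+1^-4·-1^-2 = +1.
(a,b)_∞: sgn(2145)=+, sgn(715)=+, so +1.
Ram(2145, 715) = {5, 11}; no ℚ_5-point on the conic.

[5, 11]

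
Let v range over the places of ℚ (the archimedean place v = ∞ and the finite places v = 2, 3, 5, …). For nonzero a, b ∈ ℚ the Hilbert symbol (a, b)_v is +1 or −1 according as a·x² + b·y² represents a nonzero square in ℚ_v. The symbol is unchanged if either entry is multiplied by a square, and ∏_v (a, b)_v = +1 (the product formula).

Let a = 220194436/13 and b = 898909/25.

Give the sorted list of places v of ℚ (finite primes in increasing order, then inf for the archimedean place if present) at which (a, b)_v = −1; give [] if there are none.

[13, 19]

Mod squares: a ≡ 14604733, b ≡ 7429. Check v ∈ {∞, 2, 5, 7, 11, 13, 17, 19, 23, 41, 47, 53}.
v=5: a=5^0·(≡2), b=5^-2·(≡4) mod 5; (2|5)=-1, (4|5)=+1; (−1)^{0·-2·2}·(-1)^-2·(+1)^0 = +1.
v=11: a=11^1·(≡4), b=11^2·(≡5) mod 11; (4|11)=+1, (5|11)=+1; (−1)^{1·2·5}·(+1)^2·(+1)^1 = +1.
v=2: v_2(a)=2, v_2(b)=0; units ≡ 5, 5 (mod 8); ε·ε+αω+βω = 0·0+2·1+0·1 ≡ 0  ⇒  (a,b)_2 = +1.
v=∞: 14604733 > 0 and 7429 > 0  ⇒  (a,b)_∞ = +1.
v=17: a=17^0·(≡9), b=17^1·(≡3) mod 17; (9|17)=+1, (3|17)=-1; (−1)^{0·1·8}·(+1)^1·(-1)^0 = +1.
v=19: a=19^0·(≡10), b=19^1·(≡16) mod 19; (10|19)=-1, (16|19)=+1; (−1)^{0·1·9}·(-1)^1·(+1)^0 = -1.
v=23: a=23^0·(≡2), b=23^1·(≡3) mod 23; (2|23)=+1, (3|23)=+1; (−1)^{0·1·11}·(+1)^1·(+1)^0 = +1.
v=7: a=7^2·(≡5), b=7^0·(≡1) mod 7; (5|7)=-1, (1|7)=+1; (−1)^{2·0·3}·(-1)^0·(+1)^2 = +1.
v=47: a=47^1·(≡13), b=47^0·(≡7) mod 47; (13|47)=-1, (7|47)=+1; (−1)^{1·0·23}·(-1)^0·(+1)^1 = +1.
v=13: a=13^-1·(≡7), b=13^0·(≡2) mod 13; (7|13)=-1, (2|13)=-1; (−1)^{-1·0·6}·(-1)^0·(-1)^-1 = -1.
v=53: a=53^1·(≡20), b=53^0·(≡16) mod 53; (20|53)=-1, (16|53)=+1; (−1)^{1·0·26}·(-1)^0·(+1)^1 = +1.
v=41: a=41^1·(≡32), b=41^0·(≡1) mod 41; (32|41)=+1, (1|41)=+1; (−1)^{1·0·20}·(+1)^0·(+1)^1 = +1.
|Ram(14604733, 7429)| = 2, even; anisotropic at {13, 19}.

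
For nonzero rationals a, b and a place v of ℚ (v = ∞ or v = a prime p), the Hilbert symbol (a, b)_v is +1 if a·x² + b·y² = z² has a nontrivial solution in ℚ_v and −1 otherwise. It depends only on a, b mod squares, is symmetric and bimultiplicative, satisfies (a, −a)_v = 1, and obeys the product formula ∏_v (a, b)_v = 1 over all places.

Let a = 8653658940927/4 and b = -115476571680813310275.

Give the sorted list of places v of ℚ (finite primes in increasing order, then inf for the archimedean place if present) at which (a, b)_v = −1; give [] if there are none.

(a, b) ≡ (8463, -10659) mod (ℚ^×)²; places V = {2, 3, 5, 7, 11, 13, 17, 19, 31, ∞}.
(a,b)_11: α=2, u≡9; β=3, v≡2 (mod 11); (9|11)=+1, (2|11)=-1; sign (−1)^0·+1^3·-1^2 = +1.
(a,b)_5: α=0, u≡3; β=2, v≡4 (mod 5); (3|5)=-1, (4|5)=+1; sign (−1)^0·-1^2·+1^0 = +1.
(a,b)_7: α=1, u≡3; β=2, v≡4 (mod 7); (3|7)=-1, (4|7)=+1; sign (−1)^0·-1^2·+1^1 = +1.
(a,b)_31: α=1, u≡19; β=2, v≡25 (mod 31); (19|31)=+1, (25|31)=+1; sign (−1)^0·+1^2·+1^1 = +1.
(a,b)_17: α=2, u≡7; β=3, v≡1 (mod 17); (7|17)=-1, (1|17)=+1; sign (−1)^0·-1^3·+1^2 = -1.
(a,b)_∞: sgn(8463)=+, sgn(-10659)=−, so +1.
(a,b)_13: α=1, u≡12; β=0, v≡4 (mod 13); (12|13)=+1, (4|13)=+1; sign (−1)^0·+1^0·+1^1 = +1.
(a,b)_2: α=-2, β=0; u≡7, v≡5 (mod 8); ε(u)ε(v)=1·0, αω(v)=-2·1, βω(u)=0·0; sum ≡ 0  ⇒  +1.
(a,b)_3: α=5, u≡1; β=7, v≡2 (mod 3); (1|3)=+1, (2|3)=-1; sign (−1)^1·+1^7·-1^5 = +1.
(a,b)_19: α=2, u≡14; β=3, v≡7 (mod 19); (14|19)=-1, (7|19)=+1; sign (−1)^0·-1^3·+1^2 = -1.
Ram(8463, -10659) = {17, 19}; no ℚ_17-point on the conic.

[17, 19]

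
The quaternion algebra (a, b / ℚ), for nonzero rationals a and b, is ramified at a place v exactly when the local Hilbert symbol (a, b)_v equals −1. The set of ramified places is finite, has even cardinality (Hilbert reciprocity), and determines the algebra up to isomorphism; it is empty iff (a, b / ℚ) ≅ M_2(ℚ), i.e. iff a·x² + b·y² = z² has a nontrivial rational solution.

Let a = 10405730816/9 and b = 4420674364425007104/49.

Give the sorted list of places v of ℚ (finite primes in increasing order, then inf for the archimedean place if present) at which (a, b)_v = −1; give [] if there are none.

[13, 29, 37, 47]

Mod squares: a ≡ 40647386, b ≡ 31. Check v ∈ {∞, 2, 3, 7, 13, 29, 31, 37, 47}.
v=7: a=7^0·(≡6), b=7^-2·(≡3) mod 7; (6|7)=-1, (3|7)=-1; (−1)^{0·-2·3}·(-1)^-2·(-1)^0 = +1.
v=47: a=47^1·(≡26), b=47^2·(≡44) mod 47; (26|47)=-1, (44|47)=-1; (−1)^{1·2·23}·(-1)^2·(-1)^1 = -1.
v=29: a=29^1·(≡16), b=29^2·(≡21) mod 29; (16|29)=+1, (21|29)=-1; (−1)^{1·2·14}·(+1)^2·(-1)^1 = -1.
v=∞: 40647386 > 0 and 31 > 0  ⇒  (a,b)_∞ = +1.
v=31: a=31^1·(≡6), b=31^1·(≡20) mod 31; (6|31)=-1, (20|31)=+1; (−1)^{1·1·15}·(-1)^1·(+1)^1 = +1.
v=2: v_2(a)=9, v_2(b)=12; units ≡ 5, 7 (mod 8); ε·ε+αω+βω = 0·1+9·0+12·1 ≡ 0  ⇒  (a,b)_2 = +1.
v=37: a=37^1·(≡21), b=37^2·(≡24) mod 37; (21|37)=+1, (24|37)=-1; (−1)^{1·2·18}·(+1)^2·(-1)^1 = -1.
v=3: a=3^-2·(≡2), b=3^4·(≡1) mod 3; (2|3)=-1, (1|3)=+1; (−1)^{-2·4·1}·(-1)^4·(+1)^-2 = +1.
v=13: a=13^1·(≡1), b=13^2·(≡11) mod 13; (1|13)=+1, (11|13)=-1; (−1)^{1·2·6}·(+1)^2·(-1)^1 = -1.
|Ram(40647386, 31)| = 4, even; anisotropic at {13, 29, 37, 47}.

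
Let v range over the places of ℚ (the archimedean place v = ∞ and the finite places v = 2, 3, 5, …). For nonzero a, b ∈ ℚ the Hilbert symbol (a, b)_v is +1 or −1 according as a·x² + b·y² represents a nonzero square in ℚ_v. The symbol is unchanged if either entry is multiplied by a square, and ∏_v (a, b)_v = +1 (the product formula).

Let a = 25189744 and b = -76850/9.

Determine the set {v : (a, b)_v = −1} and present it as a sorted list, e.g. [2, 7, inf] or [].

Mod squares: a ≡ 1574359, b ≡ -3074. Check v ∈ {∞, 2, 3, 5, 19, 29, 41, 43, 47, 53}.
v=5: a=5^0·(≡4), b=5^2·(≡4) mod 5; (4|5)=+1, (4|5)=+1; (−1)^{0·2·2}·(+1)^2·(+1)^0 = +1.
v=19: a=19^1·(≡13), b=19^0·(≡9) mod 19; (13|19)=-1, (9|19)=+1; (−1)^{1·0·9}·(-1)^0·(+1)^1 = +1.
v=∞: 1574359 > 0 and -3074 < 0  ⇒  (a,b)_∞ = +1.
v=29: a=29^0·(≡25), b=29^1·(≡2) mod 29; (25|29)=+1, (2|29)=-1; (−1)^{0·1·14}·(+1)^1·(-1)^0 = +1.
v=47: a=47^1·(≡11), b=47^0·(≡36) mod 47; (11|47)=-1, (36|47)=+1; (−1)^{1·0·23}·(-1)^0·(+1)^1 = +1.
v=3: a=3^0·(≡1), b=3^-2·(≡1) mod 3; (1|3)=+1, (1|3)=+1; (−1)^{0·-2·1}·(+1)^-2·(+1)^0 = +1.
v=2: v_2(a)=4, v_2(b)=1; units ≡ 7, 7 (mod 8); ε·ε+αω+βω = 1·1+4·0+1·0 ≡ 1  ⇒  (a,b)_2 = -1.
v=53: a=53^0·(≡10), b=53^1·(≡45) mod 53; (10|53)=+1, (45|53)=-1; (−1)^{0·1·26}·(+1)^1·(-1)^0 = +1.
v=41: a=41^1·(≡40), b=41^0·(≡21) mod 41; (40|41)=+1, (21|41)=+1; (−1)^{1·0·20}·(+1)^0·(+1)^1 = +1.
v=43: a=43^1·(≡19), b=43^0·(≡42) mod 43; (19|43)=-1, (42|43)=-1; (−1)^{1·0·21}·(-1)^0·(-1)^1 = -1.
(1574359, -3074 / ℚ) ramifies at {2, 43}: a division algebra.

[2, 43]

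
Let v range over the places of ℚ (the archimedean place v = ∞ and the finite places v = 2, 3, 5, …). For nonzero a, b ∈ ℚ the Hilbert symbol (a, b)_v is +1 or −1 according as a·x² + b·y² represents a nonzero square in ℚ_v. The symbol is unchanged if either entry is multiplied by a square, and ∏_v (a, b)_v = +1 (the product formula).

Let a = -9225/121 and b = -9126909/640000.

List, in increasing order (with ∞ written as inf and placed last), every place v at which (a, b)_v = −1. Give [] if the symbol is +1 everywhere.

Mod squares: a ≡ -41, b ≡ -29. Check v ∈ {∞, 2, 3, 5, 11, 17, 29, 41}.
v=3: a=3^2·(≡1), b=3^2·(≡1) mod 3; (1|3)=+1, (1|3)=+1; (−1)^{2·2·1}·(+1)^2·(+1)^2 = +1.
v=41: a=41^1·(≡10), b=41^0·(≡35) mod 41; (10|41)=+1, (35|41)=-1; (−1)^{1·0·20}·(+1)^0·(-1)^1 = -1.
v=2: v_2(a)=0, v_2(b)=-10; units ≡ 7, 3 (mod 8); ε·ε+αω+βω = 1·1+0·1+-10·0 ≡ 1  ⇒  (a,b)_2 = -1.
v=5: a=5^2·(≡1), b=5^-4·(≡4) mod 5; (1|5)=+1, (4|5)=+1; (−1)^{2·-4·2}·(+1)^-4·(+1)^2 = +1.
v=11: a=11^-2·(≡4), b=11^2·(≡1) mod 11; (4|11)=+1, (1|11)=+1; (−1)^{-2·2·5}·(+1)^2·(+1)^-2 = +1.
v=17: a=17^0·(≡3), b=17^2·(≡5) mod 17; (3|17)=-1, (5|17)=-1; (−1)^{0·2·8}·(-1)^2·(-1)^0 = +1.
v=∞: -41 < 0 and -29 < 0  ⇒  (a,b)_∞ = -1.
v=29: a=29^0·(≡11), b=29^1·(≡13) mod 29; (11|29)=-1, (13|29)=+1; (−1)^{0·1·14}·(-1)^1·(+1)^0 = -1.
Ram(-41, -29) = {2, 29, 41, ∞}; no ℚ_2-point on the conic.

[2, 29, 41, inf]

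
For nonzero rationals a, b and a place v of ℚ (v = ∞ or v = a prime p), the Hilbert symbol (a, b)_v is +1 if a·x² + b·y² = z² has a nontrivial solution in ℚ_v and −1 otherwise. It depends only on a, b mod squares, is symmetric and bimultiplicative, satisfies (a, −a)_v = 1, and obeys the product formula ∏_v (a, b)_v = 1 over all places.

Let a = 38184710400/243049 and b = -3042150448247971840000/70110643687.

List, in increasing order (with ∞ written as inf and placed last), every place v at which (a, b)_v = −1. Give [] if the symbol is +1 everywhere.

(a, b) ≡ (662929, -7) mod (ℚ^×)²; places V = {2, 3, 5, 7, 13, 17, 19, 23, 29, 37, 41, ∞}.
(a,b)_29: α=-2, u≡8; β=-4, v≡28 (mod 29); (8|29)=-1, (28|29)=+1; sign (−1)^0·-1^-4·+1^-2 = +1.
(a,b)_13: α=0, u≡5; β=2, v≡8 (mod 13); (5|13)=-1, (8|13)=-1; sign (−1)^0·-1^2·-1^0 = +1.
(a,b)_19: α=1, u≡1; β=2, v≡13 (mod 19); (1|19)=+1, (13|19)=-1; sign (−1)^0·+1^2·-1^1 = -1.
(a,b)_17: α=-2, u≡7; β=-2, v≡3 (mod 17); (7|17)=-1, (3|17)=-1; sign (−1)^0·-1^-2·-1^-2 = +1.
(a,b)_7: α=0, u≡2; β=-3, v≡5 (mod 7); (2|7)=+1, (5|7)=-1; sign (−1)^0·+1^-3·-1^0 = +1.
(a,b)_41: α=1, u≡7; β=2, v≡19 (mod 41); (7|41)=-1, (19|41)=-1; sign (−1)^0·-1^2·-1^1 = -1.
(a,b)_23: α=1, u≡4; β=2, v≡8 (mod 23); (4|23)=+1, (8|23)=+1; sign (−1)^0·+1^2·+1^1 = +1.
(a,b)_3: α=2, u≡1; β=0, v≡2 (mod 3); (1|3)=+1, (2|3)=-1; sign (−1)^0·+1^0·-1^2 = +1.
(a,b)_∞: sgn(662929)=+, sgn(-7)=−, so +1.
(a,b)_5: α=2, u≡4; β=4, v≡3 (mod 5); (4|5)=+1, (3|5)=-1; sign (−1)^0·+1^4·-1^2 = +1.
(a,b)_37: α=1, u≡11; β=2, v≡21 (mod 37); (11|37)=+1, (21|37)=+1; sign (−1)^0·+1^2·+1^1 = +1.
(a,b)_2: α=8, β=16; u≡1, v≡1 (mod 8); ε(u)ε(v)=0·0, αω(v)=8·0, βω(u)=16·0; sum ≡ 0  ⇒  +1.
|Ram(662929, -7)| = 2, even; anisotropic at {19, 41}.

[19, 41]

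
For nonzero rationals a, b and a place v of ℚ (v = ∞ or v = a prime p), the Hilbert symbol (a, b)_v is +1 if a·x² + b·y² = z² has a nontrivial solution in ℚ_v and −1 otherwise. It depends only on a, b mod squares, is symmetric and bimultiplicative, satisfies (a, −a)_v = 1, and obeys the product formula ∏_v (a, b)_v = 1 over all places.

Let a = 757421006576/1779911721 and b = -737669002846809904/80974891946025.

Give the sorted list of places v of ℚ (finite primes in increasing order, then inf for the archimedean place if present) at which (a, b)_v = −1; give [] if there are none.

Mod squares: a ≡ 551, b ≡ -19. Check v ∈ {∞, 2, 3, 5, 7, 11, 13, 19, 23, 29, 31, 41, 53}.
v=41: a=41^-2·(≡39), b=41^0·(≡38) mod 41; (39|41)=+1, (38|41)=-1; (−1)^{-2·0·20}·(+1)^0·(-1)^-2 = +1.
v=3: a=3^-2·(≡2), b=3^-4·(≡2) mod 3; (2|3)=-1, (2|3)=-1; (−1)^{-2·-4·1}·(-1)^-4·(-1)^-2 = +1.
v=19: a=19^1·(≡3), b=19^3·(≡10) mod 19; (3|19)=-1, (10|19)=-1; (−1)^{1·3·9}·(-1)^3·(-1)^1 = -1.
v=∞: 551 > 0 and -19 < 0  ⇒  (a,b)_∞ = +1.
v=23: a=23^2·(≡14), b=23^4·(≡16) mod 23; (14|23)=-1, (16|23)=+1; (−1)^{2·4·11}·(-1)^4·(+1)^2 = +1.
v=31: a=31^2·(≡22), b=31^0·(≡3) mod 31; (22|31)=-1, (3|31)=-1; (−1)^{2·0·15}·(-1)^0·(-1)^2 = +1.
v=11: a=11^0·(≡5), b=11^-2·(≡4) mod 11; (5|11)=+1, (4|11)=+1; (−1)^{0·-2·5}·(+1)^-2·(+1)^0 = +1.
v=53: a=53^0·(≡12), b=53^-2·(≡12) mod 53; (12|53)=-1, (12|53)=-1; (−1)^{0·-2·26}·(-1)^-2·(-1)^0 = +1.
v=29: a=29^1·(≡10), b=29^2·(≡10) mod 29; (10|29)=-1, (10|29)=-1; (−1)^{1·2·14}·(-1)^2·(-1)^1 = -1.
v=7: a=7^-6·(≡5), b=7^-6·(≡4) mod 7; (5|7)=-1, (4|7)=+1; (−1)^{-6·-6·3}·(-1)^-6·(+1)^-6 = +1.
v=13: a=13^2·(≡7), b=13^4·(≡11) mod 13; (7|13)=-1, (11|13)=-1; (−1)^{2·4·6}·(-1)^4·(-1)^2 = +1.
v=5: a=5^0·(≡1), b=5^-2·(≡1) mod 5; (1|5)=+1, (1|5)=+1; (−1)^{0·-2·2}·(+1)^-2·(+1)^0 = +1.
v=2: v_2(a)=4, v_2(b)=4; units ≡ 7, 5 (mod 8); ε·ε+αω+βω = 1·0+4·1+4·0 ≡ 0  ⇒  (a,b)_2 = +1.
|Ram(551, -19)| = 2, even; anisotropic at {19, 29}.

[19, 29]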